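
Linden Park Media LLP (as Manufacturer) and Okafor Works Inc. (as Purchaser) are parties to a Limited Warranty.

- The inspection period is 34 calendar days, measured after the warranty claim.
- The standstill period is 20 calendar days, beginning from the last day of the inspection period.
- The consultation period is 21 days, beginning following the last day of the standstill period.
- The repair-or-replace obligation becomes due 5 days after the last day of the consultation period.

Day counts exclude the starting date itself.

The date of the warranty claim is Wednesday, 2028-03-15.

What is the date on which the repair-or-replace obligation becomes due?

The last day of the inspection period: 2028-03-15 + 34 days = 2028-04-18.
The last day of the standstill period: 2028-04-18 + 20 days = 2028-05-08.
The last day of the consultation period: 2028-05-08 + 21 days = 2028-05-29.
Adding 5 calendar days to 2028-05-29 gives 2028-06-03, which is the date on which the repair-or-replace obligation becomes due.

2028-06-03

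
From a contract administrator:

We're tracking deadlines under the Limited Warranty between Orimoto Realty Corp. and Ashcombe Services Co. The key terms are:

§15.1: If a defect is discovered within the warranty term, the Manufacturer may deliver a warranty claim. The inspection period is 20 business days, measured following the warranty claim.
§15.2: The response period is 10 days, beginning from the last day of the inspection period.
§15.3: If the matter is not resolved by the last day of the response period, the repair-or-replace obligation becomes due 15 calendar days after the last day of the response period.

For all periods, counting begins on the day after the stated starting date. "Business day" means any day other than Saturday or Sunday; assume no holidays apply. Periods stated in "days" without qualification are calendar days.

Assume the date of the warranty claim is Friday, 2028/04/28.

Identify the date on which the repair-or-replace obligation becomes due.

2028/06/20

From Friday, 2028/04/28, 20 business days (May 1, May 2, May 3, May 4, …, May 24, May 25, May 26, skipping weekends) brings us to Friday, 2028/05/26, which is the last day of the inspection period.
Adding 10 calendar days to 2028/05/26 gives 2028/06/05, which is the last day of the response period.
The date on which the repair-or-replace obligation becomes due: 2028/06/05 + 15 days = 2028/06/20.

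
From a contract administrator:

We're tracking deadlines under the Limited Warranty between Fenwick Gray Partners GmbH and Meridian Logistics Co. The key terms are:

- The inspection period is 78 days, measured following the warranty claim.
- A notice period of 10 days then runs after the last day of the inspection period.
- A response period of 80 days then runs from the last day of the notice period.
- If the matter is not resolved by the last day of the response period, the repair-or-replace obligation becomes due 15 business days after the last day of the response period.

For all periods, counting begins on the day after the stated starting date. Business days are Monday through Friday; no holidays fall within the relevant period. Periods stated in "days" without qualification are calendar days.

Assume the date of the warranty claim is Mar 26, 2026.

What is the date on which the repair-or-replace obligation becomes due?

The last day of the inspection period: 78 calendar days after Mar 26, 2026 is Jun 12, 2026.
The last day of the notice period: Jun 12, 2026 + 10 days = Jun 22, 2026.
The last day of the response period: 80 calendar days after Jun 22, 2026 is Sep 10, 2026.
From Thursday, Sep 10, 2026, 15 business days (Sep 11, Sep 14, Sep 15, Sep 16, …, Sep 29, Sep 30, Oct 1, skipping weekends) brings us to Thursday, Oct 1, 2026, which is the date on which the repair-or-replace obligation becomes due.

Oct 1, 2026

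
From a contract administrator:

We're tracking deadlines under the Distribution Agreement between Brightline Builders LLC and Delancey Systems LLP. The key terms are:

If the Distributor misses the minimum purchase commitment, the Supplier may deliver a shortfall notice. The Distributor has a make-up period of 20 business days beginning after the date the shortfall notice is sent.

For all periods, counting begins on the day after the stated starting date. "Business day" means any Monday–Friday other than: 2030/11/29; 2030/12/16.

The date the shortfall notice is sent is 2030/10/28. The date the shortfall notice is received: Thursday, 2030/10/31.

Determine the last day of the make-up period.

The last day of the make-up period: 20 business days after Monday, 2030/10/28, skipping weekends — Oct 29, Oct 30, Oct 31, Nov 1, …, Nov 21, Nov 22, Nov 25 — lands on Monday, 2030/11/25.

2030/11/25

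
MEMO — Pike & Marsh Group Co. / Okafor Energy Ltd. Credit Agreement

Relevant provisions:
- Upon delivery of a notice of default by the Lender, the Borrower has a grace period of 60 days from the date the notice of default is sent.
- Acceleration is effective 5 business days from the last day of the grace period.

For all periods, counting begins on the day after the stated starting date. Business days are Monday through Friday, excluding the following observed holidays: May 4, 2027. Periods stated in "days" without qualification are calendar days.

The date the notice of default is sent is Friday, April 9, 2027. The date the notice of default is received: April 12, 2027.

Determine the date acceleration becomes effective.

The last day of the grace period: 60 calendar days after April 9, 2027 is June 8, 2027.
The date acceleration becomes effective: counting 5 business days from Tuesday, June 8, 2027 (Jun 9, Jun 10, Jun 11, Jun 14, Jun 15, skipping weekends) reaches Tuesday, June 15, 2027.

June 15, 2027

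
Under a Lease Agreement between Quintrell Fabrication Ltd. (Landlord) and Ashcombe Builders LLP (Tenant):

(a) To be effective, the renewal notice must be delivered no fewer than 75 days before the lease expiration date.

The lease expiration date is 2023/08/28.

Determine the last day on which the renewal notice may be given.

Counting back 75 calendar days from 2023/08/28 gives 2023/06/14.

2023/06/14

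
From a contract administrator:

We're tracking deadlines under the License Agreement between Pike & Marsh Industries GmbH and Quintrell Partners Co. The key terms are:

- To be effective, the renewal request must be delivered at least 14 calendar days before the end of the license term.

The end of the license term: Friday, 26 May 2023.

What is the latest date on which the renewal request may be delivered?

12 May 2023

Counting back 14 calendar days from 26 May 2023 gives 12 May 2023.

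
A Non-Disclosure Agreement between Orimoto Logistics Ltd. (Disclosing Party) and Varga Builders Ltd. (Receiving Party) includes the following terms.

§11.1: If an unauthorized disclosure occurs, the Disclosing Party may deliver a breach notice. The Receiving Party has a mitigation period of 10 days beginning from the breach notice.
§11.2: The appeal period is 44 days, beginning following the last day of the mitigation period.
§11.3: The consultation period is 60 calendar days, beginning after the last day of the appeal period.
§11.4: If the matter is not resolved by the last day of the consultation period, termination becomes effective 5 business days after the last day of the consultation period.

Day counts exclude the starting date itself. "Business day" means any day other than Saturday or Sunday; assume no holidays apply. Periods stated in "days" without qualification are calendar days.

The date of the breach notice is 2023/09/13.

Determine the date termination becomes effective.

The last day of the mitigation period: 2023/09/13 + 10 days = 2023/09/23.
The last day of the appeal period: 44 calendar days after 2023/09/23 is 2023/11/06.
The last day of the consultation period: 2023/11/06 + 60 days = 2024/01/05.
The date termination becomes effective: counting 5 business days from Friday, 2024/01/05 (Jan 8, Jan 9, Jan 10, Jan 11, Jan 12, skipping weekends) reaches Friday, 2024/01/12.

2024/01/12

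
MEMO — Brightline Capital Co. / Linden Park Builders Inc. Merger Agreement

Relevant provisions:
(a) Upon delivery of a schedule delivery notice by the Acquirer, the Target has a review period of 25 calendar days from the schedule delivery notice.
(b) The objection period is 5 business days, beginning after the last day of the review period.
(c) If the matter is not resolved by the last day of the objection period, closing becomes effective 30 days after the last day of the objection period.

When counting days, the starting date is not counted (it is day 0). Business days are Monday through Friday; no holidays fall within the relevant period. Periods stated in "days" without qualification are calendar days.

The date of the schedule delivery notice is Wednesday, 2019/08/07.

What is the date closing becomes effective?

The last day of the review period: 2019/08/07 + 25 days = 2019/09/01.
From Sunday, 2019/09/01, 5 business days (Sep 2, Sep 3, Sep 4, Sep 5, Sep 6, skipping weekends) brings us to Friday, 2019/09/06, which is the last day of the objection period.
The date closing becomes effective: 30 calendar days after 2019/09/06 is 2019/10/06.

2019/10/06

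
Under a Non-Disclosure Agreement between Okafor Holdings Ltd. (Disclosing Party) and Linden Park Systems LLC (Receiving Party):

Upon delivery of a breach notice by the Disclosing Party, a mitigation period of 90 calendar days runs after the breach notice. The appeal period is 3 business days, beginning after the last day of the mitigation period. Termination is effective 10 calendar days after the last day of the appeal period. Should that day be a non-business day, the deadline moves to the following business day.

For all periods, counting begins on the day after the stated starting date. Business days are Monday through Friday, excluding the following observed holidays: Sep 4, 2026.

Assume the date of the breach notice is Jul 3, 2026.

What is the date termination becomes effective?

Oct 16, 2026

The last day of the mitigation period: 90 calendar days after Jul 3, 2026 is Oct 1, 2026.
From Thursday, Oct 1, 2026, 3 business days (Oct 2, Oct 5, Oct 6, skipping weekends) brings us to Tuesday, Oct 6, 2026, which is the last day of the appeal period.
The date termination becomes effective: 10 calendar days after Oct 6, 2026 is Oct 16, 2026. Oct 16, 2026 is a Friday and is not a listed holiday, so no roll-forward applies.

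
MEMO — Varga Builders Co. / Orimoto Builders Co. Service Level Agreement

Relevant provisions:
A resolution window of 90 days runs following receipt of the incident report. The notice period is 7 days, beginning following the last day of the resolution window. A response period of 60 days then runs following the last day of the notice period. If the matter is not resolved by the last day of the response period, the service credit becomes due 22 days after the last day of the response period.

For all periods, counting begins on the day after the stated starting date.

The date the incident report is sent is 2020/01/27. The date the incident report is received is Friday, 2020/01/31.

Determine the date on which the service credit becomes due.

2020/07/28

The last day of the resolution window: 90 calendar days after 2020/01/31 is 2020/04/30.
The last day of the notice period: 7 calendar days after 2020/04/30 is 2020/05/07.
The last day of the response period: 60 calendar days after 2020/05/07 is 2020/07/06.
Adding 22 calendar days to 2020/07/06 gives 2020/07/28, which is the date on which the service credit becomes due.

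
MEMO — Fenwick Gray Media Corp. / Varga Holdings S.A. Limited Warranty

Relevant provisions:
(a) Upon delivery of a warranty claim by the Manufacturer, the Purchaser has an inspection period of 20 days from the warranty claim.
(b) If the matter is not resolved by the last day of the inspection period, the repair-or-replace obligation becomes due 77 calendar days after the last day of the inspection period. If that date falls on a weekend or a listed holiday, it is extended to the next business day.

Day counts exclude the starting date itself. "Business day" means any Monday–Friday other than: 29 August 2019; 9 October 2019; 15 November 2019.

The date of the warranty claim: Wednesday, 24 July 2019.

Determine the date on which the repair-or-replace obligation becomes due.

29 October 2019

Adding 20 calendar days to 24 July 2019 gives 13 August 2019, which is the last day of the inspection period.
Adding 77 calendar days to 13 August 2019 gives 29 October 2019, which is the date on which the repair-or-replace obligation becomes due. 29 October 2019 is a Tuesday and is not a listed holiday, so no roll-forward applies.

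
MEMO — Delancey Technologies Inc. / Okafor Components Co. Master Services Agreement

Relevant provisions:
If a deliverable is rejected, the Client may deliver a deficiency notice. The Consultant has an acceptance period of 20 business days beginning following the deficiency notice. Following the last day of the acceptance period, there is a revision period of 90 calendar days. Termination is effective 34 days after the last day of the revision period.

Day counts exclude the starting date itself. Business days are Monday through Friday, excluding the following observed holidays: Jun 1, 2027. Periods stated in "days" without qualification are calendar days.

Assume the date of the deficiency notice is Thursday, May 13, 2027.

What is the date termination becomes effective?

The last day of the acceptance period: counting 20 business days from Thursday, May 13, 2027 (May 14, May 17, May 18, May 19, …, Jun 9, Jun 10, Jun 11, skipping weekends and the listed holiday on Jun 1) reaches Friday, Jun 11, 2027.
The last day of the revision period: 90 calendar days after Jun 11, 2027 is Sep 9, 2027.
The date termination becomes effective: 34 calendar days after Sep 9, 2027 is Oct 13, 2027.

Oct 13, 2027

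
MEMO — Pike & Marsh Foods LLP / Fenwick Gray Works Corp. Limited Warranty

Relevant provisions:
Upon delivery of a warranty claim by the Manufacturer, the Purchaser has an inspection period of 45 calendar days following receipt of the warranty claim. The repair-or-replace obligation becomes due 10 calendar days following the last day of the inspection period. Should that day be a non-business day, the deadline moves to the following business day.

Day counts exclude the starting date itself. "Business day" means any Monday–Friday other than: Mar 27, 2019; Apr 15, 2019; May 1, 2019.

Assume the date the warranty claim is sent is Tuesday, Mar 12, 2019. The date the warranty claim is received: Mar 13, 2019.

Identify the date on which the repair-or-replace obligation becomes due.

May 7, 2019

The last day of the inspection period: Mar 13, 2019 + 45 days = Apr 27, 2019.
Adding 10 calendar days to Apr 27, 2019 gives May 7, 2019, which is the date on which the repair-or-replace obligation becomes due. May 7, 2019 is a Tuesday and is not a listed holiday, so no roll-forward applies.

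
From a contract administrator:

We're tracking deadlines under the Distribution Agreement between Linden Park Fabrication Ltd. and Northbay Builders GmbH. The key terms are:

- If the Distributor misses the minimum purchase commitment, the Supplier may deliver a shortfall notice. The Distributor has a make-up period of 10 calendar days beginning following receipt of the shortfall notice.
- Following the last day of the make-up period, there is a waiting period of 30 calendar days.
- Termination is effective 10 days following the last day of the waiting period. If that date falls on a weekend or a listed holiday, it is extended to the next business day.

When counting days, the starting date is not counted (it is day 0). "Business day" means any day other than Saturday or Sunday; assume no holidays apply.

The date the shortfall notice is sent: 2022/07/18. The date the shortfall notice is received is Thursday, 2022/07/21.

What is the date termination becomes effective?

2022/09/09

The last day of the make-up period: 2022/07/21 + 10 days = 2022/07/31.
The last day of the waiting period: 2022/07/31 + 30 days = 2022/08/30.
The date termination becomes effective: 10 calendar days after 2022/08/30 is 2022/09/09. 2022/09/09 is a Friday, so no roll-forward applies.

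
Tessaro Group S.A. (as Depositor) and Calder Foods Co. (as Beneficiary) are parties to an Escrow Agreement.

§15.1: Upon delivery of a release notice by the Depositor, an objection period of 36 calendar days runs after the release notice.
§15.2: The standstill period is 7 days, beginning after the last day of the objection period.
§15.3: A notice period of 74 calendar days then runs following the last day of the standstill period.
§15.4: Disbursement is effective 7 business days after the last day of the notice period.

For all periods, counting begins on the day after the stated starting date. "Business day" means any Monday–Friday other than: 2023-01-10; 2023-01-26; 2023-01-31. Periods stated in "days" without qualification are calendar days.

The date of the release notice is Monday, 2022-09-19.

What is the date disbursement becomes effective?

The last day of the objection period: 2022-09-19 + 36 days = 2022-10-25.
The last day of the standstill period: 2022-10-25 + 7 days = 2022-11-01.
The last day of the notice period: 2022-11-01 + 74 days = 2023-01-14.
The date disbursement becomes effective: 7 business days after Saturday, 2023-01-14, skipping weekends — Jan 16, Jan 17, Jan 18, Jan 19, Jan 20, Jan 23, Jan 24 — lands on Tuesday, 2023-01-24.

2023-01-24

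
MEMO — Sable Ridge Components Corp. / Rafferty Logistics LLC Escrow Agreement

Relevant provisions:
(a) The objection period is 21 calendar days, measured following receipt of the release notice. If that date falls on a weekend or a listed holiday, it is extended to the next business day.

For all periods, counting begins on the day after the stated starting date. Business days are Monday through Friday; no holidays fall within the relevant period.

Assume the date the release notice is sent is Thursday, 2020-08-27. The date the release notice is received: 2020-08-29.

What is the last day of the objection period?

Adding 21 calendar days to 2020-08-29 gives 2020-09-19, which is the last day of the objection period. That falls on a Saturday, so it rolls to the next business day, Monday, 2020-09-21.

2020-09-21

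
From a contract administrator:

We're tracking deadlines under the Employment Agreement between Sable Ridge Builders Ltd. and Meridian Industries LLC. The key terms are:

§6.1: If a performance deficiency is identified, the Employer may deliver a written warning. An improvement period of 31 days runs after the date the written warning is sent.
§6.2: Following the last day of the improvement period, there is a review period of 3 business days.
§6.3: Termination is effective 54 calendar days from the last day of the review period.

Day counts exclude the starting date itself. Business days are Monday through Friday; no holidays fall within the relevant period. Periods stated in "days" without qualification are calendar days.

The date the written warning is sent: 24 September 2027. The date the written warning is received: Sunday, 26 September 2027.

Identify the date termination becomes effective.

21 December 2027

The last day of the improvement period: 24 September 2027 + 31 days = 25 October 2027.
The last day of the review period: 3 business days after Monday, 25 October 2027, skipping weekends — Oct 26, Oct 27, Oct 28 — lands on Thursday, 28 October 2027.
The date termination becomes effective: 54 calendar days after 28 October 2027 is 21 December 2027.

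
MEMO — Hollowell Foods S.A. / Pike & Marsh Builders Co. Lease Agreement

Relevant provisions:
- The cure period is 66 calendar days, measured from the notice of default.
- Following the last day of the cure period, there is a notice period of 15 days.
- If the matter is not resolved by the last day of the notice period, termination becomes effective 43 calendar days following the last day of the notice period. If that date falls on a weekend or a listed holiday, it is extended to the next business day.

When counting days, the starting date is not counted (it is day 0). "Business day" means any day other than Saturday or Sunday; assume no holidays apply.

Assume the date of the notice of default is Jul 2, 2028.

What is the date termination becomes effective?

The last day of the cure period: Jul 2, 2028 + 66 days = Sep 6, 2028.
The last day of the notice period: 15 calendar days after Sep 6, 2028 is Sep 21, 2028.
The date termination becomes effective: 43 calendar days after Sep 21, 2028 is Nov 3, 2028. Nov 3, 2028 is a Friday, so no roll-forward applies.

Nov 3, 2028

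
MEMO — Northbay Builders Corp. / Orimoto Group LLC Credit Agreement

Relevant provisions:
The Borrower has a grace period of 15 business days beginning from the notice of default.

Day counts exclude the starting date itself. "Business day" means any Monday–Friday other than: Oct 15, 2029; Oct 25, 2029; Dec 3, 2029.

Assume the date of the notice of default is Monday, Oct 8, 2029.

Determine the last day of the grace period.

The last day of the grace period: 15 business days after Monday, Oct 8, 2029, skipping weekends and the listed holidays on Oct 15, Oct 25 — Oct 9, Oct 10, Oct 11, Oct 12, …, Oct 29, Oct 30, Oct 31 — lands on Wednesday, Oct 31, 2029.

Oct 31, 2029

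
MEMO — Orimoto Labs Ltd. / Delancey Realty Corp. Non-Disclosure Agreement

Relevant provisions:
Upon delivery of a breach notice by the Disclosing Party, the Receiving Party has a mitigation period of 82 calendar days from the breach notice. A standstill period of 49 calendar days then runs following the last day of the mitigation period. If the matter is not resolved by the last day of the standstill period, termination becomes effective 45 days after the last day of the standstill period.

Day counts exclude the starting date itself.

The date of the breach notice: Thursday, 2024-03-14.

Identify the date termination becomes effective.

Adding 82 calendar days to 2024-03-14 gives 2024-06-04, which is the last day of the mitigation period.
The last day of the standstill period: 2024-06-04 + 49 days = 2024-07-23.
Adding 45 calendar days to 2024-07-23 gives 2024-09-06, which is the date termination becomes effective.

2024-09-06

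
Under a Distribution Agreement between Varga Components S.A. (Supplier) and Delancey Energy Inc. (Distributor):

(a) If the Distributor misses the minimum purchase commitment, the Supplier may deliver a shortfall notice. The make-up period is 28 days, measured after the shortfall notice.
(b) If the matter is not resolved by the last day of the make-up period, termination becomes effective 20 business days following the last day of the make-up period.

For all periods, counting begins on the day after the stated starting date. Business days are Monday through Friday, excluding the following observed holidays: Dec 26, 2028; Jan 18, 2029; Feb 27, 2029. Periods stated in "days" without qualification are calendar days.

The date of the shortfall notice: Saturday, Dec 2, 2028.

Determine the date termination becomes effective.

Jan 29, 2029

Adding 28 calendar days to Dec 2, 2028 gives Dec 30, 2028, which is the last day of the make-up period.
The date termination becomes effective: counting 20 business days from Saturday, Dec 30, 2028 (Jan 1, Jan 2, Jan 3, Jan 4, …, Jan 25, Jan 26, Jan 29, skipping weekends and the listed holiday on Jan 18) reaches Monday, Jan 29, 2029.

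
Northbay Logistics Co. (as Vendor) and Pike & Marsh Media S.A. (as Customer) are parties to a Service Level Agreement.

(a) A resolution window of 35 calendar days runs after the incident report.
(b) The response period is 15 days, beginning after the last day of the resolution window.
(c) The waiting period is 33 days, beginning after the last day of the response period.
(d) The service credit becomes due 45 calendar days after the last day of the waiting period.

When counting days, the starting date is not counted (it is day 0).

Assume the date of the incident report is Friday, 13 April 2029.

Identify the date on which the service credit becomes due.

The last day of the resolution window: 35 calendar days after 13 April 2029 is 18 May 2029.
The last day of the response period: 15 calendar days after 18 May 2029 is 2 June 2029.
The last day of the waiting period: 33 calendar days after 2 June 2029 is 5 July 2029.
The date on which the service credit becomes due: 45 calendar days after 5 July 2029 is 19 August 2029.

19 August 2029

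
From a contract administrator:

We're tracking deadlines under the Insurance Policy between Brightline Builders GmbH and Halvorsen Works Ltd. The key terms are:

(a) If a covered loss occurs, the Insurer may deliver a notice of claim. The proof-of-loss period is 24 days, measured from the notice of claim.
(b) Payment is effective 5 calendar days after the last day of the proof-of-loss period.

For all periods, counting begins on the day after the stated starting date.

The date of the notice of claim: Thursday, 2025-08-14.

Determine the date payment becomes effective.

2025-09-12

Adding 24 calendar days to 2025-08-14 gives 2025-09-07, which is the last day of the proof-of-loss period.
Adding 5 calendar days to 2025-09-07 gives 2025-09-12, which is the date payment becomes effective.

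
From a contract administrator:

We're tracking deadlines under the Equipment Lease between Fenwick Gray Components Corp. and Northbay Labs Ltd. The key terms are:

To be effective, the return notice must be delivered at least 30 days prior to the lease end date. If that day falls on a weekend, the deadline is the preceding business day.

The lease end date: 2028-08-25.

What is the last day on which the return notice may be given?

2028-07-26

Counting back 30 calendar days from 2028-08-25 gives 2028-07-26. That is a Wednesday, so no adjustment is needed.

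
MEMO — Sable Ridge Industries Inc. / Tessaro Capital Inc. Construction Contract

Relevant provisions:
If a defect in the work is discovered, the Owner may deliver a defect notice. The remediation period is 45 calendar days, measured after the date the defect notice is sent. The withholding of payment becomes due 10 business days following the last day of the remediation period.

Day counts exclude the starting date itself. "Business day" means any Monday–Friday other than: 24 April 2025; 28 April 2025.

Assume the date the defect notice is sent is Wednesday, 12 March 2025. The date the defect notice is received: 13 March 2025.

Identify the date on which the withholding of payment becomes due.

The last day of the remediation period: 12 March 2025 + 45 days = 26 April 2025.
The date on which the withholding of payment becomes due: 10 business days after Saturday, 26 April 2025, skipping weekends and the listed holiday on Apr 28 — Apr 29, Apr 30, May 1, May 2, May 5, May 6, May 7, May 8, May 9, May 12 — lands on Monday, 12 May 2025.

12 May 2025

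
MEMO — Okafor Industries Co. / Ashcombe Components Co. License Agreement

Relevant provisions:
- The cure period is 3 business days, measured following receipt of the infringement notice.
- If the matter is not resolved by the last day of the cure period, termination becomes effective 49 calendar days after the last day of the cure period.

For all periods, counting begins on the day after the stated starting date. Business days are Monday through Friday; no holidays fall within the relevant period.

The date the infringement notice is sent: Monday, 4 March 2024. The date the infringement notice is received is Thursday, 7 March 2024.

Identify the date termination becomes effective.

The last day of the cure period: 3 business days after Thursday, 7 March 2024, skipping weekends — Mar 8, Mar 11, Mar 12 — lands on Tuesday, 12 March 2024.
The date termination becomes effective: 49 calendar days after 12 March 2024 is 30 April 2024.

30 April 2024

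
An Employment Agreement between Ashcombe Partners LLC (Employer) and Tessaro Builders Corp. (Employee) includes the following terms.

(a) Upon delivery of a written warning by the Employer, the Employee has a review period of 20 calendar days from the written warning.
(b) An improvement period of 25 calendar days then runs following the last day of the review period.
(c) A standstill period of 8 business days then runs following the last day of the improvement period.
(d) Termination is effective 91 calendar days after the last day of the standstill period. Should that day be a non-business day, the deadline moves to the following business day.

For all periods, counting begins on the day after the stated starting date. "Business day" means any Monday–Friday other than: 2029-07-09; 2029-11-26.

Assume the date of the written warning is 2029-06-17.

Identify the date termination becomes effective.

2029-11-12

The last day of the review period: 20 calendar days after 2029-06-17 is 2029-07-07.
The last day of the improvement period: 2029-07-07 + 25 days = 2029-08-01.
The last day of the standstill period: 8 business days after Wednesday, 2029-08-01, skipping weekends — Aug 2, Aug 3, Aug 6, Aug 7, Aug 8, Aug 9, Aug 10, Aug 13 — lands on Monday, 2029-08-13.
Adding 91 calendar days to 2029-08-13 gives 2029-11-12, which is the date termination becomes effective. 2029-11-12 is a Monday and is not a listed holiday, so no roll-forward applies.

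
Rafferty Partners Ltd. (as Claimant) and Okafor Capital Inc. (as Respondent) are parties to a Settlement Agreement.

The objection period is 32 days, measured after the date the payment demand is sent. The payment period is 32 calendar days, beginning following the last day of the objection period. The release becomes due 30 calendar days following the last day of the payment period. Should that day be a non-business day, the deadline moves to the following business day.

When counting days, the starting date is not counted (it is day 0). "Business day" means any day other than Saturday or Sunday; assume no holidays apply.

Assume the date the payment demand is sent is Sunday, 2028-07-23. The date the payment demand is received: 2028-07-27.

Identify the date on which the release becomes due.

The last day of the objection period: 2028-07-23 + 32 days = 2028-08-24.
Adding 32 calendar days to 2028-08-24 gives 2028-09-25, which is the last day of the payment period.
The date on which the release becomes due: 2028-09-25 + 30 days = 2028-10-25. 2028-10-25 is a Wednesday, so no roll-forward applies.

2028-10-25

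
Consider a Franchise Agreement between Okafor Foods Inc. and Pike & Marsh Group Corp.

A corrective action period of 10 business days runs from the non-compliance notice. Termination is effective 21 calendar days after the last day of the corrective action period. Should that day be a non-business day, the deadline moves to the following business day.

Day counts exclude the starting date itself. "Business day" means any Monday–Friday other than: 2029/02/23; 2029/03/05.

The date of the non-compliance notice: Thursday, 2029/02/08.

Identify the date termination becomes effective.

The last day of the corrective action period: 10 business days after Thursday, 2029/02/08, skipping weekends — Feb 9, Feb 12, Feb 13, Feb 14, Feb 15, Feb 16, Feb 19, Feb 20, Feb 21, Feb 22 — lands on Thursday, 2029/02/22.
The date termination becomes effective: 21 calendar days after 2029/02/22 is 2029/03/15. 2029/03/15 is a Thursday and is not a listed holiday, so no roll-forward applies.

2029/03/15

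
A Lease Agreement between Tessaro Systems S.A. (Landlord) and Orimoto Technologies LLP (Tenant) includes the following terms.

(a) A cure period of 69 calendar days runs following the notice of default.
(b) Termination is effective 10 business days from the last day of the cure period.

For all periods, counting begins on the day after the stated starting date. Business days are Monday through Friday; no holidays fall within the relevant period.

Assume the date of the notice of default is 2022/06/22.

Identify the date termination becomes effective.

The last day of the cure period: 2022/06/22 + 69 days = 2022/08/30.
The date termination becomes effective: counting 10 business days from Tuesday, 2022/08/30 (Aug 31, Sep 1, Sep 2, Sep 5, Sep 6, Sep 7, Sep 8, Sep 9, Sep 12, Sep 13, skipping weekends) reaches Tuesday, 2022/09/13.

2022/09/13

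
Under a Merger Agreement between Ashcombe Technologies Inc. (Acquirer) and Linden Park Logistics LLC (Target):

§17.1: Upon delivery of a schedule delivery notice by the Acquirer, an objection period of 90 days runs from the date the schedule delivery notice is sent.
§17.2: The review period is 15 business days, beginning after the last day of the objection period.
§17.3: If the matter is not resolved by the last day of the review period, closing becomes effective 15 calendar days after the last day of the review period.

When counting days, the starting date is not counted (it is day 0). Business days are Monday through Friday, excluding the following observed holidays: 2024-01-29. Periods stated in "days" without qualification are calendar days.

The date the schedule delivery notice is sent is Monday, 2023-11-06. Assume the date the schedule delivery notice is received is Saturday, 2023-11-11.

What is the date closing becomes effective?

2024-03-09

Adding 90 calendar days to 2023-11-06 gives 2024-02-04, which is the last day of the objection period.
From Sunday, 2024-02-04, 15 business days (Feb 5, Feb 6, Feb 7, Feb 8, …, Feb 21, Feb 22, Feb 23, skipping weekends) brings us to Friday, 2024-02-23, which is the last day of the review period.
The date closing becomes effective: 15 calendar days after 2024-02-23 is 2024-03-09.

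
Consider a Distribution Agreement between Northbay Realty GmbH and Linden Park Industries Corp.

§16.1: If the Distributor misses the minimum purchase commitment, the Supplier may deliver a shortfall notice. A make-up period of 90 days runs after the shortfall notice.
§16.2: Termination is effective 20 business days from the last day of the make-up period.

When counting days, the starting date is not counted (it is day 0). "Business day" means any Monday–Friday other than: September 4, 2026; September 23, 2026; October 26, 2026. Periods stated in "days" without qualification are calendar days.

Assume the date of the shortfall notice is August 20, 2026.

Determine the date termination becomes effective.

The last day of the make-up period: August 20, 2026 + 90 days = November 18, 2026.
The date termination becomes effective: counting 20 business days from Wednesday, November 18, 2026 (Nov 19, Nov 20, Nov 23, Nov 24, …, Dec 14, Dec 15, Dec 16, skipping weekends) reaches Wednesday, December 16, 2026.

December 16, 2026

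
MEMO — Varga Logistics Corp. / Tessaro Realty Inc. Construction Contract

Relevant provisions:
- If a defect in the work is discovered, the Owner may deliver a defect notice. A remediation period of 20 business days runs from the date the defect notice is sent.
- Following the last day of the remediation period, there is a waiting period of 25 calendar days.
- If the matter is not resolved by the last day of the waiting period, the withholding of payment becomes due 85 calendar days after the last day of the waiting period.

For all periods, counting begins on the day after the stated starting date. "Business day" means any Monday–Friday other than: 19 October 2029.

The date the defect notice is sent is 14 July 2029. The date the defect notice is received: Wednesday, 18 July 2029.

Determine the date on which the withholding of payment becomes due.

The last day of the remediation period: counting 20 business days from Saturday, 14 July 2029 (Jul 16, Jul 17, Jul 18, Jul 19, …, Aug 8, Aug 9, Aug 10, skipping weekends) reaches Friday, 10 August 2029.
The last day of the waiting period: 10 August 2029 + 25 days = 4 September 2029.
The date on which the withholding of payment becomes due: 4 September 2029 + 85 days = 28 November 2029.

28 November 2029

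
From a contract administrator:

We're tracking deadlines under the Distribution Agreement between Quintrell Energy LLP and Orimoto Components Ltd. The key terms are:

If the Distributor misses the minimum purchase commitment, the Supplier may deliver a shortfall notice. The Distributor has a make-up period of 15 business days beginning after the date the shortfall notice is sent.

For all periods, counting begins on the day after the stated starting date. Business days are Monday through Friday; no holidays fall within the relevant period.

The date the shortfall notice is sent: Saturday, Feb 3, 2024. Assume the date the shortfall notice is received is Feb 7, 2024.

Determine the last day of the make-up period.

Feb 23, 2024

The last day of the make-up period: counting 15 business days from Saturday, Feb 3, 2024 (Feb 5, Feb 6, Feb 7, Feb 8, …, Feb 21, Feb 22, Feb 23, skipping weekends) reaches Friday, Feb 23, 2024.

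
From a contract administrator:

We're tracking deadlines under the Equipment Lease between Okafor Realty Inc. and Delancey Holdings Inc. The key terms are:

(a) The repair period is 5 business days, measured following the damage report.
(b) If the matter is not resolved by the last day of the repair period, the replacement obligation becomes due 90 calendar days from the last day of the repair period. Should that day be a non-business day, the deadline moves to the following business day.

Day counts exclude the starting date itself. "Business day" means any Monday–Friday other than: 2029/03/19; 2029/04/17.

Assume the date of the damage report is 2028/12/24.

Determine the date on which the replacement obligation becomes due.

From Sunday, 2028/12/24, 5 business days (Dec 25, Dec 26, Dec 27, Dec 28, Dec 29, skipping weekends) brings us to Friday, 2028/12/29, which is the last day of the repair period.
The date on which the replacement obligation becomes due: 2028/12/29 + 90 days = 2029/03/29. 2029/03/29 is a Thursday and is not a listed holiday, so no roll-forward applies.

2029/03/29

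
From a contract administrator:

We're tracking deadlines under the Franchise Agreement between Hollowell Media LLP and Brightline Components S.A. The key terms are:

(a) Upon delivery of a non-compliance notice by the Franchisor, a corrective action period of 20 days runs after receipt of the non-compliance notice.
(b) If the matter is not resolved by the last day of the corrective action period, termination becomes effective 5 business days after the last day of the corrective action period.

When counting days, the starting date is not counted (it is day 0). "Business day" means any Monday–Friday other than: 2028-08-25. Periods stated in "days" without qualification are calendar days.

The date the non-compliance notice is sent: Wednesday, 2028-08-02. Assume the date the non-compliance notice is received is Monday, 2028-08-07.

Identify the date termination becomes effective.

2028-09-01

The last day of the corrective action period: 20 calendar days after 2028-08-07 is 2028-08-27.
The date termination becomes effective: 5 business days after Sunday, 2028-08-27, skipping weekends — Aug 28, Aug 29, Aug 30, Aug 31, Sep 1 — lands on Friday, 2028-09-01.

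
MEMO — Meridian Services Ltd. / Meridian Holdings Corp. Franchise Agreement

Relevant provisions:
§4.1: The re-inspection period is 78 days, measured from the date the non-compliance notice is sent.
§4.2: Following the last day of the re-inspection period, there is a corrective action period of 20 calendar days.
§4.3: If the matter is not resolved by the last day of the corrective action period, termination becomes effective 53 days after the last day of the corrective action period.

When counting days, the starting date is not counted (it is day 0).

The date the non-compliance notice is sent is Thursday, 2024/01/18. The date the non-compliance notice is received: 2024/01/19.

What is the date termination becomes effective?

The last day of the re-inspection period: 78 calendar days after 2024/01/18 is 2024/04/05.
The last day of the corrective action period: 2024/04/05 + 20 days = 2024/04/25.
The date termination becomes effective: 2024/04/25 + 53 days = 2024/06/17.

2024/06/17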